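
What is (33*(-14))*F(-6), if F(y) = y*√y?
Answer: 2772*I*√6 ≈ 6790.0*I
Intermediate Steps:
F(y) = y^(3/2)
(33*(-14))*F(-6) = (33*(-14))*(-6)^(3/2) = -(-2772)*I*√6 = 2772*I*√6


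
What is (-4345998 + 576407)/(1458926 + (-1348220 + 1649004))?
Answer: -3769591/1759710 ≈ -2.1422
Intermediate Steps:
(-4345998 + 576407)/(1458926 + (-1348220 + 1649004)) = -3769591/(1458926 + 300784) = -3769591/1759710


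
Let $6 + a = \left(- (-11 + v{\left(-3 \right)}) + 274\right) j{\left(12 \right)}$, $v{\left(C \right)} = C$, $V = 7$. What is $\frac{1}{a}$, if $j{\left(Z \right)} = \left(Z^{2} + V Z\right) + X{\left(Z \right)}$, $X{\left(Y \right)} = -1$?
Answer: $\frac{1}{65370} \approx 1.5298 \cdot 10^{-5}$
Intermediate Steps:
$j{\left(Z \right)} = -1 + Z^{2} + 7 Z$ ($j{\left(Z \right)} = \left(Z^{2} + 7 Z\right) - 1 = -1 + Z^{2} + 7 Z$)
$a = 65370$ ($a = -6 + \left(- (-11 - 3) + 274\right) \left(-1 + 12^{2} + 7 \cdot 12\right) = -6 + \left(\left(-1\right) \left(-14\right) + 274\right) \left(-1 + 144 + 84\right) = -6 + \left(14 + 274\right) 227 = -6 + 288 \cdot 227 = -6 + 65376 = 65370$)
$\frac{1}{a} = \frac{1}{65370}$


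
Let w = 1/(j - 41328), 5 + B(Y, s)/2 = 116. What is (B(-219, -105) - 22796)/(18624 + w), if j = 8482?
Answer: -741465604/611723903 ≈ -1.2121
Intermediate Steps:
B(Y, s) = 222 (B(Y, s) = -10 + 2*116 = -10 + 232 = 222)
w = -1/32846 (w = 1/(8482 - 41328) = 1/(-32846) = -1/32846 ≈ -3.0445e-5)
(B(-219, -105) - 22796)/(18624 + w) = (222 - 22796)/(18624 - 1/32846) = -22574/611723903/32846 = -22574*32846/611723903 = -741465604/611723903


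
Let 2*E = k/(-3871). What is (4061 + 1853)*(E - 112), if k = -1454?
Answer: -2559727050/3871 ≈ -6.6126e+5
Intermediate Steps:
E = 727/3871 (E = (-1454/(-3871))/2 = (-1454*(-1/3871))/2 = (½)*(1454/3871) = 727/3871 ≈ 0.18781)
(4061 + 1853)*(E - 112) = (4061 + 1853)*(727/3871 - 112) = 5914*(-432825/3871) = -2559727050/3871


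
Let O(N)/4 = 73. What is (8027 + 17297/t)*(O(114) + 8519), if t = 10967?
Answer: 70527574206/997 ≈ 7.0740e+7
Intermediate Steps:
O(N) = 292 (O(N) = 4*73 = 292)
(8027 + 17297/t)*(O(114) + 8519) = (8027 + 17297/10967)*(292 + 8519) = (8027 + 17297*(1/10967))*8811 = (8027 + 17297/10967)*8811 = (88049406/10967)*8811 = 70527574206/997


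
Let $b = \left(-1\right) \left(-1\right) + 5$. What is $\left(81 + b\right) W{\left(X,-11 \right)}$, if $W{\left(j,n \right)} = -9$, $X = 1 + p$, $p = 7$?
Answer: $-783$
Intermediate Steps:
$X = 8$ ($X = 1 + 7 = 8$)
$b = 6$ ($b = 1 + 5 = 6$)
$\left(81 + b\right) W{\left(X,-11 \right)} = \left(81 + 6\right) \left(-9\right) = 87 \left(-9\right) = -783$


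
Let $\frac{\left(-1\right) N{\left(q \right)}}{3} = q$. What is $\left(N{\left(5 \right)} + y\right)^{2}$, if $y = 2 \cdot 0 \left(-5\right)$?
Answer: $225$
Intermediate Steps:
$N{\left(q \right)} = - 3 q$
$y = 0$ ($y = 0 \left(-5\right) = 0$)
$\left(N{\left(5 \right)} + y\right)^{2} = \left(\left(-3\right) 5 + 0\right)^{2} = \left(-15 + 0\right)^{2} = \left(-15\right)^{2} = 225$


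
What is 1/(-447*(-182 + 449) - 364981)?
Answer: -1/484330 ≈ -2.0647e-6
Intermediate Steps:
1/(-447*(-182 + 449) - 364981) = 1/(-447*267 - 364981) = 1/(-119349 - 364981) = 1/(-484330) = -1/484330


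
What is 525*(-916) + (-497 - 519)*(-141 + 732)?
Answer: -1081356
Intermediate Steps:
525*(-916) + (-497 - 519)*(-141 + 732) = -480900 - 1016*591 = -480900 - 600456 = -1081356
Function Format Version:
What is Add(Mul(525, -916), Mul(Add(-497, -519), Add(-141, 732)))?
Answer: -1081356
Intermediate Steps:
Add(Mul(525, -916), Mul(Add(-497, -519), Add(-141, 732))) = Add(-480900, Mul(-1016, 591)) = Add(-480900, -600456) = -1081356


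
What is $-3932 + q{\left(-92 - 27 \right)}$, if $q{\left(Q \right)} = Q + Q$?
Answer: $-4170$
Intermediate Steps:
$q{\left(Q \right)} = 2 Q$
$-3932 + q{\left(-92 - 27 \right)} = -3932 + 2 \left(-92 - 27\right) = -3932 + 2 \left(-119\right) = -3932 - 238 = -4170$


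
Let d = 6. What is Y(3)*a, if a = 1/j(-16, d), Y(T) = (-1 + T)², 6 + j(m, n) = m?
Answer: -2/11 ≈ -0.18182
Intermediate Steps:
j(m, n) = -6 + m
a = -1/22 (a = 1/(-6 - 16) = 1/(-22) = -1/22 ≈ -0.045455)
Y(3)*a = (-1 + 3)²*(-1/22) = 2²*(-1/22) = 4*(-1/22) = -2/11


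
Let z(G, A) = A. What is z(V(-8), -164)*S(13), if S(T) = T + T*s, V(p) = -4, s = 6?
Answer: -14924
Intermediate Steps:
S(T) = 7*T (S(T) = T + T*6 = T + 6*T = 7*T)
z(V(-8), -164)*S(13) = -1148*13 = -164*91 = -14924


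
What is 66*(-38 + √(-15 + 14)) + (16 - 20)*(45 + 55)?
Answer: -2908 + 66*I ≈ -2908.0 + 66.0*I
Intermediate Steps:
66*(-38 + √(-15 + 14)) + (16 - 20)*(45 + 55) = 66*(-38 + √(-1)) - 4*100 = 66*(-38 + I) - 400 = (-2508 + 66*I) - 400 = -2908 + 66*I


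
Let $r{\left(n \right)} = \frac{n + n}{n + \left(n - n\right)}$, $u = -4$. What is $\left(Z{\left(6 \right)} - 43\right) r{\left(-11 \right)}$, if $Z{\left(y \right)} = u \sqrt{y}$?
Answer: $-86 - 8 \sqrt{6} \approx -105.6$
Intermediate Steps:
$Z{\left(y \right)} = - 4 \sqrt{y}$
$r{\left(n \right)} = 2$ ($r{\left(n \right)} = \frac{2 n}{n + 0} = \frac{2 n}{n} = 2$)
$\left(Z{\left(6 \right)} - 43\right) r{\left(-11 \right)} = \left(- 4 \sqrt{6} - 43\right) 2 = \left(-43 - 4 \sqrt{6}\right) 2 = -86 - 8 \sqrt{6}$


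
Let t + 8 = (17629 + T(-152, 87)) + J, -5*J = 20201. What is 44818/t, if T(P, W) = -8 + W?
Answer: 224090/68299 ≈ 3.2810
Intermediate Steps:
J = -20201/5 (J = -⅕*20201 = -20201/5 ≈ -4040.2)
t = 68299/5 (t = -8 + ((17629 + (-8 + 87)) - 20201/5) = -8 + ((17629 + 79) - 20201/5) = -8 + (17708 - 20201/5) = -8 + 68339/5 = 68299/5 ≈ 13660.)
44818/t = 44818/(68299/5) = 44818*(5/68299) = 224090/68299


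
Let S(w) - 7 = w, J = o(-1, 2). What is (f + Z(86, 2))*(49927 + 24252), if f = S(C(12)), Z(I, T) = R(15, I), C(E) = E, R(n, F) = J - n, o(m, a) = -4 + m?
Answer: -74179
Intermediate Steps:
J = -5 (J = -4 - 1 = -5)
R(n, F) = -5 - n
Z(I, T) = -20 (Z(I, T) = -5 - 1*15 = -5 - 15 = -20)
S(w) = 7 + w
f = 19 (f = 7 + 12 = 19)
(f + Z(86, 2))*(49927 + 24252) = (19 - 20)*(49927 + 24252) = -1*74179 = -74179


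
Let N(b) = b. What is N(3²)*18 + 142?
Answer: 304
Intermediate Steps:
N(3²)*18 + 142 = 3²*18 + 142 = 9*18 + 142 = 162 + 142 = 304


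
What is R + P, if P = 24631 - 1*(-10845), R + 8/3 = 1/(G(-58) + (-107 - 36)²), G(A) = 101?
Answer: 728977001/20550 ≈ 35473.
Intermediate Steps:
R = -54799/20550 (R = -8/3 + 1/(101 + (-107 - 36)²) = -8/3 + 1/(101 + (-143)²) = -8/3 + 1/(101 + 20449) = -8/3 + 1/20550 = -54799/20550 ≈ -2.6666)
P = 35476 (P = 24631 + 10845 = 35476)
R + P = -54799/20550 + 35476 = 728977001/20550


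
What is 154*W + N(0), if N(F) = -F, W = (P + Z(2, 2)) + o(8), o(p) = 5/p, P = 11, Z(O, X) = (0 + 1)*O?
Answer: 8393/4 ≈ 2098.3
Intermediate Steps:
Z(O, X) = O (Z(O, X) = 1*O = O)
W = 109/8 (W = (11 + 2) + 5/8 = 13 + 5*(⅛) = 13 + 5/8 = 109/8 ≈ 13.625)
154*W + N(0) = 154*(109/8) - 1*0 = 8393/4 + 0 = 8393/4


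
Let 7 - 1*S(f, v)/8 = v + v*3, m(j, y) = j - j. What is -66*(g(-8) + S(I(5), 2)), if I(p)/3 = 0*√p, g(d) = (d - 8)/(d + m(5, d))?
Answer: 396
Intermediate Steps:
m(j, y) = 0
g(d) = (-8 + d)/d (g(d) = (d - 8)/(d + 0) = (-8 + d)/d)
I(p) = 0 (I(p) = 3*(0*√p) = 3*0 = 0)
S(f, v) = 56 - 32*v (S(f, v) = 56 - 8*(v + v*3) = 56 - 8*(v + 3*v) = 56 - 32*v)
-66*(g(-8) + S(I(5), 2)) = -66*((-8 - 8)/(-8) + (56 - 32*2)) = -66*(-⅛*(-16) + (56 - 64)) = -66*(2 - 8) = -66*(-6) = 396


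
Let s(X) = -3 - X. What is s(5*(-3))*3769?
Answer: 45228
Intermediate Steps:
s(5*(-3))*3769 = (-3 - 5*(-3))*3769 = (-3 - 1*(-15))*3769 = (-3 + 15)*3769 = 12*3769 = 45228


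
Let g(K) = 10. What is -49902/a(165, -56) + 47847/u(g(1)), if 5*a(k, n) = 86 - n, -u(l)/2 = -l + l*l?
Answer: -8617679/4260 ≈ -2022.9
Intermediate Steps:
u(l) = -2*l² + 2*l (u(l) = -2*(-l + l*l) = -2*(-l + l²) = -2*(l² - l) = -2*l² + 2*l)
a(k, n) = 86/5 - n/5 (a(k, n) = (86 - n)/5 = 86/5 - n/5)
-49902/a(165, -56) + 47847/u(g(1)) = -49902/(86/5 - ⅕*(-56)) + 47847/((2*10*(1 - 1*10))) = -49902/(86/5 + 56/5) + 47847/((2*10*(1 - 10))) = -49902/142/5 + 47847/((2*10*(-9))) = -49902*5/142 + 47847/(-180) = -124755/71 + 47847*(-1/180) = -124755/71 - 15949/60 = -8617679/4260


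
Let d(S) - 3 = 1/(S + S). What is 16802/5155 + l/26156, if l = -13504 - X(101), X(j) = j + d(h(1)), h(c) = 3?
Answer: 2215938077/809005080 ≈ 2.7391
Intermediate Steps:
d(S) = 3 + 1/(2*S) (d(S) = 3 + 1/(S + S) = 3 + 1/(2*S))
X(j) = 19/6 + j (X(j) = j + (3 + (½)/3) = j + (3 + (½)*(⅓)) = j + (3 + ⅙) = j + 19/6 = 19/6 + j)
l = -81649/6 (l = -13504 - (19/6 + 101) = -13504 - 1*625/6 = -13504 - 625/6 = -81649/6 ≈ -13608.)
16802/5155 + l/26156 = 16802/5155 - 81649/6/26156 = 16802*(1/5155) - 81649/6*1/26156 = 16802/5155 - 81649/156936 = 2215938077/809005080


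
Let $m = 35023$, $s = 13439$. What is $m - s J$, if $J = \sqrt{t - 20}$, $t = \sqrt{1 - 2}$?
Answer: $35023 - 13439 \sqrt{-20 + i} \approx 33521.0 - 60120.0 i$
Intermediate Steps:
$t = i$ ($t = \sqrt{-1} = i \approx 1.0 i$)
$J = \sqrt{-20 + i}$ ($J = \sqrt{i - 20} = \sqrt{-20 + i} \approx 0.1118 + 4.4735 i$)
$m - s J = 35023 - 13439 \sqrt{-20 + i}$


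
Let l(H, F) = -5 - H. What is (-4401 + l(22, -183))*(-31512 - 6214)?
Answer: 167050728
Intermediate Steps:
(-4401 + l(22, -183))*(-31512 - 6214) = (-4401 + (-5 - 1*22))*(-31512 - 6214) = (-4401 + (-5 - 22))*(-37726) = (-4401 - 27)*(-37726) = -4428*(-37726) = 167050728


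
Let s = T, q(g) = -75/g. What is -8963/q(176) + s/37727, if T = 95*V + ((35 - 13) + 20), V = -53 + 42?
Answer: 59513814551/2829525 ≈ 21033.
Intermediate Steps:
V = -11
T = -1003 (T = 95*(-11) + ((35 - 13) + 20) = -1045 + (22 + 20) = -1045 + 42 = -1003)
s = -1003
-8963/q(176) + s/37727 = -8963/((-75/176)) - 1003/37727 = -8963/((-75*1/176)) - 1003*1/37727 = -8963/(-75/176) - 1003/37727 = -8963*(-176/75) - 1003/37727 = 1577488/75 - 1003/37727 = 59513814551/2829525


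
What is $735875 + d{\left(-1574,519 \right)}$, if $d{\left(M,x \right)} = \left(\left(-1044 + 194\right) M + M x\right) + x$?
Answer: $1257388$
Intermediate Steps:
$d{\left(M,x \right)} = x - 850 M + M x$ ($d{\left(M,x \right)} = \left(- 850 M + M x\right) + x = x - 850 M + M x$)
$735875 + d{\left(-1574,519 \right)} = 735875 - -521513 = 735875 + \left(519 + 1337900 - 816906\right) = 735875 + 521513 = 1257388$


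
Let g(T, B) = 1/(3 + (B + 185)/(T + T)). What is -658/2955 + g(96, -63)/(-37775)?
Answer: -1735002046/7791433725 ≈ -0.22268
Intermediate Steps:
g(T, B) = 1/(3 + (185 + B)/(2*T)) (g(T, B) = 1/(3 + (185 + B)/((2*T))) = 1/(3 + (185 + B)*(1/(2*T))) = 1/(3 + (185 + B)/(2*T)))
-658/2955 + g(96, -63)/(-37775) = -658/2955 + (2*96/(185 - 63 + 6*96))/(-37775) = -658*1/2955 + (2*96/(185 - 63 + 576))*(-1/37775) = -658/2955 + (2*96/698)*(-1/37775) = -658/2955 + (2*96*(1/698))*(-1/37775) = -658/2955 + (96/349)*(-1/37775) = -658/2955 - 96/13183475 = -1735002046/7791433725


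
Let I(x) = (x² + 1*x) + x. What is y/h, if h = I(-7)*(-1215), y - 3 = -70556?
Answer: 10079/6075 ≈ 1.6591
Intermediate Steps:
I(x) = x² + 2*x (I(x) = (x² + x) + x = (x + x²) + x = x² + 2*x)
y = -70553 (y = 3 - 70556 = -70553)
h = -42525 (h = -7*(2 - 7)*(-1215) = -7*(-5)*(-1215) = 35*(-1215) = -42525)
y/h = -70553/(-42525) = -70553*(-1/42525) = 10079/6075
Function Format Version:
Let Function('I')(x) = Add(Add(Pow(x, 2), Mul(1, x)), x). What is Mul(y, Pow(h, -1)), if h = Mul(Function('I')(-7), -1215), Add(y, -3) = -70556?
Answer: Rational(10079, 6075) ≈ 1.6591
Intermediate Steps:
Function('I')(x) = Add(Pow(x, 2), Mul(2, x)) (Function('I')(x) = Add(Add(Pow(x, 2), x), x) = Add(Add(x, Pow(x, 2)), x) = Add(Pow(x, 2), Mul(2, x)))
y = -70553 (y = Add(3, -70556) = -70553)
h = -42525 (h = Mul(Mul(-7, Add(2, -7)), -1215) = Mul(Mul(-7, -5), -1215) = Mul(35, -1215) = -42525)
Mul(y, Pow(h, -1)) = Mul(-70553, Pow(-42525, -1)) = Mul(-70553, Rational(-1, 42525)) = Rational(10079, 6075)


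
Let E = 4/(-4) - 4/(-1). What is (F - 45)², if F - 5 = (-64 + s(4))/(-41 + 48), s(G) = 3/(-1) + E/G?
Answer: 1918225/784 ≈ 2446.7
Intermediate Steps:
E = 3 (E = 4*(-¼) - 4*(-1) = -1 + 4 = 3)
s(G) = -3 + 3/G (s(G) = 3/(-1) + 3/G = 3*(-1) + 3/G = -3 + 3/G)
F = -125/28 (F = 5 + (-64 + (-3 + 3/4))/(-41 + 48) = 5 + (-64 + (-3 + 3*(¼)))/7 = 5 + (-64 + (-3 + ¾))*(⅐) = 5 + (-64 - 9/4)*(⅐) = 5 - 265/4*⅐ = 5 - 265/28 = -125/28 ≈ -4.4643)
(F - 45)² = (-125/28 - 45)² = (-1385/28)² = 1918225/784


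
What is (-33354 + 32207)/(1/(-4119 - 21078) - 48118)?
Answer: 28900959/1212429247 ≈ 0.023837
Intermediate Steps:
(-33354 + 32207)/(1/(-4119 - 21078) - 48118) = -1147/(1/(-25197) - 48118) = -1147/(-1/25197 - 48118) = -1147/(-1212429247/25197) = -1147*(-25197/1212429247) = 28900959/1212429247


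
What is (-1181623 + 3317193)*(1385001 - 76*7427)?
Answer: 1752339827930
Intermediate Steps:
(-1181623 + 3317193)*(1385001 - 76*7427) = 2135570*(1385001 - 564452) = 2135570*820549 = 1752339827930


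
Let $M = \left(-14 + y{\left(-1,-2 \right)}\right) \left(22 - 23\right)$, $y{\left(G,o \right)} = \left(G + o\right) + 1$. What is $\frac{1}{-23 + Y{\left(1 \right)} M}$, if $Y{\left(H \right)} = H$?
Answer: $- \frac{1}{7} \approx -0.14286$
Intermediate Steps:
$y{\left(G,o \right)} = 1 + G + o$
$M = 16$ ($M = \left(-14 - 2\right) \left(22 - 23\right) = \left(-14 - 2\right) \left(-1\right) = \left(-16\right) \left(-1\right) = 16$)
$\frac{1}{-23 + Y{\left(1 \right)} M} = \frac{1}{-23 + 1 \cdot 16} = \frac{1}{-23 + 16} = \frac{1}{-7} = - \frac{1}{7}$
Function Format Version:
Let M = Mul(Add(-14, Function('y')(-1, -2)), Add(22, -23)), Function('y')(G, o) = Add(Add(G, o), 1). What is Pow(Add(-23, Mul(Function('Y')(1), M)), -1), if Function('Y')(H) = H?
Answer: Rational(-1, 7) ≈ -0.14286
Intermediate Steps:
Function('y')(G, o) = Add(1, G, o)
M = 16 (M = Mul(Add(-14, Add(1, -1, -2)), Add(22, -23)) = Mul(Add(-14, -2), -1) = Mul(-16, -1) = 16)
Pow(Add(-23, Mul(Function('Y')(1), M)), -1) = Pow(Add(-23, Mul(1, 16)), -1) = Pow(Add(-23, 16), -1) = Pow(-7, -1) = Rational(-1, 7)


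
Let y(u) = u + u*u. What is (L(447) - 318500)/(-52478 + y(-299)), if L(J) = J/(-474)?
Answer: -16774383/1928864 ≈ -8.6965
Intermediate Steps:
L(J) = -J/474 (L(J) = J*(-1/474) = -J/474)
y(u) = u + u²
(L(447) - 318500)/(-52478 + y(-299)) = (-1/474*447 - 318500)/(-52478 - 299*(1 - 299)) = (-149/158 - 318500)/(-52478 - 299*(-298)) = -50323149/(158*(-52478 + 89102)) = -50323149/158/36624 = -50323149/158*1/36624 = -16774383/1928864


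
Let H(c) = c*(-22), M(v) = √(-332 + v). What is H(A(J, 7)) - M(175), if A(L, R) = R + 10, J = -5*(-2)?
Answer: -374 - I*√157 ≈ -374.0 - 12.53*I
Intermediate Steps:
J = 10
A(L, R) = 10 + R
H(c) = -22*c
H(A(J, 7)) - M(175) = -22*(10 + 7) - √(-332 + 175) = -22*17 - √(-157) = -374 - I*√157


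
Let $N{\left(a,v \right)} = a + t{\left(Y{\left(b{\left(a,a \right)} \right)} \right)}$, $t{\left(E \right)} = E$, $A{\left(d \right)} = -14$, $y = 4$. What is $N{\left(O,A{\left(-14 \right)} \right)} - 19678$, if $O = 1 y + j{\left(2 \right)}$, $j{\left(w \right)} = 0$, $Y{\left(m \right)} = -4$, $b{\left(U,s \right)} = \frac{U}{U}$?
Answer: $-19678$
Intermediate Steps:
$b{\left(U,s \right)} = 1$
$O = 4$ ($O = 1 \cdot 4 + 0 = 4 + 0 = 4$)
$N{\left(a,v \right)} = -4 + a$ ($N{\left(a,v \right)} = a - 4 = -4 + a$)
$N{\left(O,A{\left(-14 \right)} \right)} - 19678 = \left(-4 + 4\right) - 19678 = 0 - 19678 = -19678$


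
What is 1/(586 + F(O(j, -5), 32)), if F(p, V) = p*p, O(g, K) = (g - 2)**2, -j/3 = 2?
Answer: 1/4682 ≈ 0.00021358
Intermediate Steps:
j = -6 (j = -3*2 = -6)
O(g, K) = (-2 + g)**2
F(p, V) = p**2
1/(586 + F(O(j, -5), 32)) = 1/(586 + ((-2 - 6)**2)**2) = 1/(586 + ((-8)**2)**2) = 1/(586 + 64**2) = 1/(586 + 4096) = 1/4682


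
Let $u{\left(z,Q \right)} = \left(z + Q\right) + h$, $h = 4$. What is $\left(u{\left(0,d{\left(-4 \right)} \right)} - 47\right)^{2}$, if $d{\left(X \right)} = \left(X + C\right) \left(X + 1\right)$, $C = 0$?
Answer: $961$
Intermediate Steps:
$d{\left(X \right)} = X \left(1 + X\right)$ ($d{\left(X \right)} = \left(X + 0\right) \left(X + 1\right) = X \left(1 + X\right)$)
$u{\left(z,Q \right)} = 4 + Q + z$ ($u{\left(z,Q \right)} = \left(z + Q\right) + 4 = \left(Q + z\right) + 4 = 4 + Q + z$)
$\left(u{\left(0,d{\left(-4 \right)} \right)} - 47\right)^{2} = \left(\left(4 - 4 \left(1 - 4\right) + 0\right) - 47\right)^{2} = \left(\left(4 - -12 + 0\right) - 47\right)^{2} = \left(\left(4 + 12 + 0\right) - 47\right)^{2} = \left(16 - 47\right)^{2} = \left(-31\right)^{2} = 961$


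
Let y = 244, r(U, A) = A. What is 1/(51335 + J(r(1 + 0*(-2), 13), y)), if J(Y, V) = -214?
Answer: 1/51121 ≈ 1.9561e-5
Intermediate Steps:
1/(51335 + J(r(1 + 0*(-2), 13), y)) = 1/(51335 - 214) = 1/51121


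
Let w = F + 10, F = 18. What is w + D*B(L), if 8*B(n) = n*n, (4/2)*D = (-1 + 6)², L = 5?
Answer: 1073/16 ≈ 67.063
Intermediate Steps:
w = 28 (w = 18 + 10 = 28)
D = 25/2 (D = (-1 + 6)²/2 = (½)*5² = (½)*25 = 25/2 ≈ 12.500)
B(n) = n²/8 (B(n) = (n*n)/8 = n²/8)
w + D*B(L) = 28 + 25*((⅛)*5²)/2 = 28 + 25*((⅛)*25)/2 = 28 + (25/2)*(25/8) = 28 + 625/16 = 1073/16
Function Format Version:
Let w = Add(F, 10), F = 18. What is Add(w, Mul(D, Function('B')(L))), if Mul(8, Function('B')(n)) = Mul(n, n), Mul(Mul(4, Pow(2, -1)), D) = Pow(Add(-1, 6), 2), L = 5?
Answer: Rational(1073, 16) ≈ 67.063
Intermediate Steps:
w = 28 (w = Add(18, 10) = 28)
D = Rational(25, 2) (D = Mul(Rational(1, 2), Pow(Add(-1, 6), 2)) = Mul(Rational(1, 2), Pow(5, 2)) = Mul(Rational(1, 2), 25) = Rational(25, 2) ≈ 12.500)
Function('B')(n) = Mul(Rational(1, 8), Pow(n, 2)) (Function('B')(n) = Mul(Rational(1, 8), Mul(n, n)) = Mul(Rational(1, 8), Pow(n, 2)))
Add(w, Mul(D, Function('B')(L))) = Add(28, Mul(Rational(25, 2), Mul(Rational(1, 8), Pow(5, 2)))) = Add(28, Mul(Rational(25, 2), Mul(Rational(1, 8), 25))) = Add(28, Mul(Rational(25, 2), Rational(25, 8))) = Add(28, Rational(625, 16)) = Rational(1073, 16)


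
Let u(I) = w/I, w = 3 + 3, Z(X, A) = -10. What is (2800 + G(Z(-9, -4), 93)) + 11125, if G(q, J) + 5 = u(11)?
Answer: 153126/11 ≈ 13921.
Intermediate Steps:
w = 6
u(I) = 6/I
G(q, J) = -49/11 (G(q, J) = -5 + 6/11 = -49/11)
(2800 + G(Z(-9, -4), 93)) + 11125 = (2800 - 49/11) + 11125 = 30751/11 + 11125 = 153126/11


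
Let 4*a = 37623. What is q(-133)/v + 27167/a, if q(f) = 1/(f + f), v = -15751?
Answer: 455293529311/157631566218 ≈ 2.8883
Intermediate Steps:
a = 37623/4 (a = (¼)*37623 = 37623/4 ≈ 9405.8)
q(f) = 1/(2*f)
q(-133)/v + 27167/a = ((½)/(-133))/(-15751) + 27167/(37623/4) = ((½)*(-1/133))*(-1/15751) + 27167*(4/37623) = -1/266*(-1/15751) + 108668/37623 = 1/4189766 + 108668/37623 = 455293529311/157631566218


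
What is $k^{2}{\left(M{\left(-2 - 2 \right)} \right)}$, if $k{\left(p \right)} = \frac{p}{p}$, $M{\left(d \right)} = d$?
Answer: $1$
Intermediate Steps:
$k{\left(p \right)} = 1$
$k^{2}{\left(M{\left(-2 - 2 \right)} \right)} = 1^{2} = 1$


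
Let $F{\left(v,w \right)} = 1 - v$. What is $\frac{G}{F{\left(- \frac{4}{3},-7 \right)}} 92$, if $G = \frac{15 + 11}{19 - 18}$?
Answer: $\frac{7176}{7} \approx 1025.1$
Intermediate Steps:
$G = 26$ ($G = \frac{26}{1} = 26 \cdot 1 = 26$)
$\frac{G}{F{\left(- \frac{4}{3},-7 \right)}} 92 = \frac{26}{1 - - \frac{4}{3}} \cdot 92 = \frac{26}{1 + \frac{4}{3}} \cdot 92 = \frac{26}{\frac{7}{3}} \cdot 92 = 26 \cdot \frac{3}{7} \cdot 92 = \frac{78}{7} \cdot 92 = \frac{7176}{7}$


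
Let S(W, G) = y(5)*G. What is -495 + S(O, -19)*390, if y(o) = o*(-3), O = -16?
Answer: 110655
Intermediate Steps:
y(o) = -3*o
S(W, G) = -15*G (S(W, G) = (-3*5)*G = -15*G)
-495 + S(O, -19)*390 = -495 - 15*(-19)*390 = -495 + 285*390 = -495 + 111150 = 110655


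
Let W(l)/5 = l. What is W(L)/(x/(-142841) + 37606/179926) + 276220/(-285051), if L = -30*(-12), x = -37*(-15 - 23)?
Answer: 439515361874582900/48636377349573 ≈ 9036.8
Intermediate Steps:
x = 1406 (x = -37*(-38) = 1406)
L = 360
W(l) = 5*l
W(L)/(x/(-142841) + 37606/179926) + 276220/(-285051) = (5*360)/(1406/(-142841) + 37606/179926) + 276220/(-285051) = 1800/(1406*(-1/142841) + 37606*(1/179926)) + 276220*(-1/285051) = 1800/(-1406/142841 + 18803/89963) - 276220/285051 = 1800/(2559351345/12850404883) - 276220/285051 = 1800*(12850404883/2559351345) - 276220/285051 = 1542048585960/170623423 - 276220/285051 = 439515361874582900/48636377349573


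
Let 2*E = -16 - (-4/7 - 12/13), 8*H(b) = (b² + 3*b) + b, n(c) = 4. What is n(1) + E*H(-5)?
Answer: -97/182 ≈ -0.53297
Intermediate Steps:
H(b) = b/2 + b²/8 (H(b) = ((b² + 3*b) + b)/8 = (b² + 4*b)/8 = b/2 + b²/8)
E = -660/91 (E = (-16 - (-4/7 - 12/13))/2 = (-16 - 1*(-136/91))/2 = (-16 + 136/91)/2 = (½)*(-1320/91) = -660/91 ≈ -7.2527)
n(1) + E*H(-5) = 4 - 165*(-5)*(4 - 5)/182 = 4 - 165*(-5)*(-1)/182 = 4 - 660/91*5/8 = 4 - 825/182 = -97/182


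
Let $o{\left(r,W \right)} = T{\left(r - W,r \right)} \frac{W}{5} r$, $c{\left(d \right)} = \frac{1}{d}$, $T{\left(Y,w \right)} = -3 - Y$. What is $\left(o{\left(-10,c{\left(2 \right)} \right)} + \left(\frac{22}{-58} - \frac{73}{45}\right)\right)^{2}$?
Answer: $\frac{614990401}{6812100} \approx 90.279$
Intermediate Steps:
$o{\left(r,W \right)} = \frac{W r \left(-3 + W - r\right)}{5}$ ($o{\left(r,W \right)} = \left(-3 - \left(r - W\right)\right) \frac{W}{5} r = \left(-3 + \left(W - r\right)\right) W \frac{1}{5} r = \left(-3 + W - r\right) \frac{W}{5} r = \frac{W \left(-3 + W - r\right)}{5} r = \frac{W r \left(-3 + W - r\right)}{5}$)
$\left(o{\left(-10,c{\left(2 \right)} \right)} + \left(\frac{22}{-58} - \frac{73}{45}\right)\right)^{2} = \left(\frac{1}{5} \cdot \frac{1}{2} \left(-10\right) \left(-3 + \frac{1}{2} - -10\right) + \left(\frac{22}{-58} - \frac{73}{45}\right)\right)^{2} = \left(\frac{1}{5} \cdot \frac{1}{2} \left(-10\right) \left(-3 + \frac{1}{2} + 10\right) + \left(22 \left(- \frac{1}{58}\right) - \frac{73}{45}\right)\right)^{2} = \left(\frac{1}{5} \cdot \frac{1}{2} \left(-10\right) \frac{15}{2} - \frac{2612}{1305}\right)^{2} = \left(- \frac{15}{2} - \frac{2612}{1305}\right)^{2} = \left(- \frac{24799}{2610}\right)^{2} = \frac{614990401}{6812100}$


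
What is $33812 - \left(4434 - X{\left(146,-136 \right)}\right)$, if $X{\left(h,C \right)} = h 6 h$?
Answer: $157274$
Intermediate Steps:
$X{\left(h,C \right)} = 6 h^{2}$ ($X{\left(h,C \right)} = 6 h h = 6 h^{2}$)
$33812 - \left(4434 - X{\left(146,-136 \right)}\right) = 33812 - \left(4434 - 6 \cdot 146^{2}\right) = 33812 - \left(4434 - 6 \cdot 21316\right) = 33812 - \left(4434 - 127896\right) = 33812 - -123462 = 33812 + 123462 = 157274$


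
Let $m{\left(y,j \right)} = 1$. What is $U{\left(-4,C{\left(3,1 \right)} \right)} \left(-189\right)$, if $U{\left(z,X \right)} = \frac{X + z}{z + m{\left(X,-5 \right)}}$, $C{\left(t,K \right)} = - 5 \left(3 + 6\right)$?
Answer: $-3087$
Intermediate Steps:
$C{\left(t,K \right)} = -45$ ($C{\left(t,K \right)} = \left(-5\right) 9 = -45$)
$U{\left(z,X \right)} = \frac{X + z}{1 + z}$ ($U{\left(z,X \right)} = \frac{X + z}{z + 1} = \frac{X + z}{1 + z}$)
$U{\left(-4,C{\left(3,1 \right)} \right)} \left(-189\right) = \frac{-45 - 4}{1 - 4} \left(-189\right) = \frac{1}{-3} \left(-49\right) \left(-189\right) = \left(- \frac{1}{3}\right) \left(-49\right) \left(-189\right) = \frac{49}{3} \left(-189\right) = -3087$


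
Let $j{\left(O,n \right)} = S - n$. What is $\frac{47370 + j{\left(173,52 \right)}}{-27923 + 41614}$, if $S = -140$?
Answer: $\frac{47178}{13691} \approx 3.4459$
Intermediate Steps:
$j{\left(O,n \right)} = -140 - n$
$\frac{47370 + j{\left(173,52 \right)}}{-27923 + 41614} = \frac{47370 - 192}{-27923 + 41614} = \frac{47370 - 192}{13691} = \left(47370 - 192\right) \frac{1}{13691} = 47178 \cdot \frac{1}{13691} = \frac{47178}{13691}$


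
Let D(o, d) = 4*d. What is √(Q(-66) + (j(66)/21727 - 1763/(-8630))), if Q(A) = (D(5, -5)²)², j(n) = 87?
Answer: √5625247925637741099110/187504010 ≈ 400.00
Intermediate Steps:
Q(A) = 160000 (Q(A) = ((4*(-5))²)² = ((-20)²)² = 400² = 160000)
√(Q(-66) + (j(66)/21727 - 1763/(-8630))) = √(160000 + (87/21727 - 1763/(-8630))) = √(160000 + (87*(1/21727) - 1763*(-1/8630))) = √(160000 + (87/21727 + 1763/8630)) = √(160000 + 39055511/187504010) = √(30000680655511/187504010) = √5625247925637741099110/187504010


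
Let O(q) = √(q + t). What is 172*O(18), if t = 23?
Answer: 172*√41 ≈ 1101.3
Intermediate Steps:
O(q) = √(23 + q) (O(q) = √(q + 23) = √(23 + q))
172*O(18) = 172*√(23 + 18) = 172*√41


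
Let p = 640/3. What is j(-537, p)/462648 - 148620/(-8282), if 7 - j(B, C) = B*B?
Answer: 16592632919/957912684 ≈ 17.322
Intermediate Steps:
p = 640/3 (p = 640*(⅓) = 640/3 ≈ 213.33)
j(B, C) = 7 - B² (j(B, C) = 7 - B*B = 7 - B²)
j(-537, p)/462648 - 148620/(-8282) = (7 - 1*(-537)²)/462648 - 148620/(-8282) = (7 - 1*288369)*(1/462648) - 148620*(-1/8282) = (7 - 288369)*(1/462648) + 74310/4141 = -288362*1/462648 + 74310/4141 = -144181/231324 + 74310/4141 = 16592632919/957912684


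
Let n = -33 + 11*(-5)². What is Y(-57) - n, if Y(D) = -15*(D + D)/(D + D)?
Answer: -257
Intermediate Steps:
n = 242 (n = -33 + 11*25 = -33 + 275 = 242)
Y(D) = -15 (Y(D) = -15*2*D/(2*D) = -15*2*D*1/(2*D) = -15*1 = -15)
Y(-57) - n = -15 - 1*242 = -15 - 242 = -257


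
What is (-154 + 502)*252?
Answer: 87696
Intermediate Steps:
(-154 + 502)*252 = 348*252 = 87696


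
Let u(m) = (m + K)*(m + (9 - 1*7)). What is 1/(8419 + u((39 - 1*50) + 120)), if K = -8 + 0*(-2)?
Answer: 1/19630 ≈ 5.0942e-5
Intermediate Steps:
K = -8 (K = -8 + 0 = -8)
u(m) = (-8 + m)*(2 + m) (u(m) = (m - 8)*(m + (9 - 1*7)) = (-8 + m)*(m + (9 - 7)) = (-8 + m)*(m + 2) = (-8 + m)*(2 + m))
1/(8419 + u((39 - 1*50) + 120)) = 1/(8419 + (-16 + ((39 - 1*50) + 120)² - 6*((39 - 1*50) + 120))) = 1/(8419 + (-16 + ((39 - 50) + 120)² - 6*((39 - 50) + 120))) = 1/(8419 + (-16 + (-11 + 120)² - 6*(-11 + 120))) = 1/(8419 + (-16 + 109² - 6*109)) = 1/(8419 + (-16 + 11881 - 654)) = 1/(8419 + 11211) = 1/19630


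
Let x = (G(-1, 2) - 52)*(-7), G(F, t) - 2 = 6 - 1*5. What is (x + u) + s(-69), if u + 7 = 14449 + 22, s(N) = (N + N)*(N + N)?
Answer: 33851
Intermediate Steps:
G(F, t) = 3 (G(F, t) = 2 + (6 - 1*5) = 2 + (6 - 5) = 2 + 1 = 3)
s(N) = 4*N² (s(N) = (2*N)*(2*N) = 4*N²)
x = 343 (x = (3 - 52)*(-7) = -49*(-7) = 343)
u = 14464 (u = -7 + (14449 + 22) = -7 + 14471 = 14464)
(x + u) + s(-69) = (343 + 14464) + 4*(-69)² = 14807 + 4*4761 = 14807 + 19044 = 33851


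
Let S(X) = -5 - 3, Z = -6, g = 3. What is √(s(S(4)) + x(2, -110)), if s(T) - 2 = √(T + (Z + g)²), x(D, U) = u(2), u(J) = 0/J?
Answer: √3 ≈ 1.7320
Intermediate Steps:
u(J) = 0
x(D, U) = 0
S(X) = -8
s(T) = 2 + √(9 + T) (s(T) = 2 + √(T + (-6 + 3)²) = 2 + √(T + (-3)²) = 2 + √(T + 9) = 2 + √(9 + T))
√(s(S(4)) + x(2, -110)) = √((2 + √(9 - 8)) + 0) = √((2 + √1) + 0) = √((2 + 1) + 0) = √(3 + 0) = √3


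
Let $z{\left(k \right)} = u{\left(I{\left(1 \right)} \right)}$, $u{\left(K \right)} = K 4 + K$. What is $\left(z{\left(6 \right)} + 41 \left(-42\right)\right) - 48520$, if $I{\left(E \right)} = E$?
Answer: $-50237$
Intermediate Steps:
$u{\left(K \right)} = 5 K$ ($u{\left(K \right)} = 4 K + K = 5 K$)
$z{\left(k \right)} = 5$ ($z{\left(k \right)} = 5 \cdot 1 = 5$)
$\left(z{\left(6 \right)} + 41 \left(-42\right)\right) - 48520 = \left(5 + 41 \left(-42\right)\right) - 48520 = \left(5 - 1722\right) - 48520 = -1717 - 48520 = -50237$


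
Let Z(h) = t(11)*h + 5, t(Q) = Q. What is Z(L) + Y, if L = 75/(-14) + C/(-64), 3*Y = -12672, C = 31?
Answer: -1918899/448 ≈ -4283.3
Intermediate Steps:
Y = -4224 (Y = (⅓)*(-12672) = -4224)
L = -2617/448 (L = 75/(-14) + 31/(-64) = 75*(-1/14) + 31*(-1/64) = -75/14 - 31/64 = -2617/448 ≈ -5.8415)
Z(h) = 5 + 11*h (Z(h) = 11*h + 5 = 5 + 11*h)
Z(L) + Y = (5 + 11*(-2617/448)) - 4224 = (5 - 28787/448) - 4224 = -26547/448 - 4224 = -1918899/448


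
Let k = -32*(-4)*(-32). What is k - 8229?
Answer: -12325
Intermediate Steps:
k = -4096 (k = 128*(-32) = -4096)
k - 8229 = -4096 - 8229 = -12325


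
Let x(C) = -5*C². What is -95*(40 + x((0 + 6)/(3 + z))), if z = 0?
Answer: -1900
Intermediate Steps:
-95*(40 + x((0 + 6)/(3 + z))) = -95*(40 - 5*(0 + 6)²/(3 + 0)²) = -95*(40 - 5*(6/3)²) = -95*(40 - 5*(6*(⅓))²) = -95*(40 - 5*2²) = -95*(40 - 5*4) = -95*(40 - 20) = -95*20 = -1900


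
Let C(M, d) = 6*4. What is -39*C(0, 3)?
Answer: -936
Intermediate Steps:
C(M, d) = 24
-39*C(0, 3) = -39*24 = -936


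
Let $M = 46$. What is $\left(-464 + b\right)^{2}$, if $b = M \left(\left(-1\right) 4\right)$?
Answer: $419904$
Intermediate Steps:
$b = -184$ ($b = 46 \left(\left(-1\right) 4\right) = 46 \left(-4\right) = -184$)
$\left(-464 + b\right)^{2} = \left(-464 - 184\right)^{2} = \left(-648\right)^{2} = 419904$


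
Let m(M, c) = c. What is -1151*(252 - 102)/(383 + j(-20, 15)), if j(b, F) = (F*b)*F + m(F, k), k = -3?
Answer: 17265/412 ≈ 41.905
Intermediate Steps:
j(b, F) = -3 + b*F**2 (j(b, F) = (F*b)*F - 3 = b*F**2 - 3 = -3 + b*F**2)
-1151*(252 - 102)/(383 + j(-20, 15)) = -1151*(252 - 102)/(383 + (-3 - 20*15**2)) = -172650/(383 + (-3 - 20*225)) = -172650/(383 + (-3 - 4500)) = -172650/(383 - 4503) = -172650/(-4120) = -172650*(-1)/4120 = -1151*(-15/412) = 17265/412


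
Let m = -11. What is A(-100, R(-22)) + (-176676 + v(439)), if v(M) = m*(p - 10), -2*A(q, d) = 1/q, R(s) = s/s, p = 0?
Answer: -35313199/200 ≈ -1.7657e+5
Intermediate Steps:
R(s) = 1
A(q, d) = -1/(2*q)
v(M) = 110 (v(M) = -11*(0 - 10) = -11*(-10) = 110)
A(-100, R(-22)) + (-176676 + v(439)) = -1/2/(-100) + (-176676 + 110) = -1/2*(-1/100) - 176566 = 1/200 - 176566 = -35313199/200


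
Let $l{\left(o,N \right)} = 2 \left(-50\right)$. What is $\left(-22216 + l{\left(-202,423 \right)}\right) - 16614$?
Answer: $-38930$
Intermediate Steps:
$l{\left(o,N \right)} = -100$
$\left(-22216 + l{\left(-202,423 \right)}\right) - 16614 = \left(-22216 - 100\right) - 16614 = -22316 - 16614 = -38930$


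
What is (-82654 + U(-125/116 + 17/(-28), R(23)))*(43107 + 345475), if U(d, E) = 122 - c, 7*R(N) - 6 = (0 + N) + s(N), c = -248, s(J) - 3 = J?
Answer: -31974081288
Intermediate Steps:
s(J) = 3 + J
R(N) = 9/7 + 2*N/7 (R(N) = 6/7 + ((0 + N) + (3 + N))/7 = 6/7 + (N + (3 + N))/7 = 6/7 + (3 + 2*N)/7 = 6/7 + (3/7 + 2*N/7) = 9/7 + 2*N/7)
U(d, E) = 370 (U(d, E) = 122 - 1*(-248) = 122 + 248 = 370)
(-82654 + U(-125/116 + 17/(-28), R(23)))*(43107 + 345475) = (-82654 + 370)*(43107 + 345475) = -82284*388582 = -31974081288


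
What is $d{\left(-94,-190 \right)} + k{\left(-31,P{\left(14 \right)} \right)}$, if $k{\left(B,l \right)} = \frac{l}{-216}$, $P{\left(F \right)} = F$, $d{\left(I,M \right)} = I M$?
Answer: $\frac{1928873}{108} \approx 17860.0$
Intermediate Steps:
$k{\left(B,l \right)} = - \frac{l}{216}$ ($k{\left(B,l \right)} = l \left(- \frac{1}{216}\right) = - \frac{l}{216}$)
$d{\left(-94,-190 \right)} + k{\left(-31,P{\left(14 \right)} \right)} = \left(-94\right) \left(-190\right) - \frac{7}{108} = 17860 - \frac{7}{108} = \frac{1928873}{108}$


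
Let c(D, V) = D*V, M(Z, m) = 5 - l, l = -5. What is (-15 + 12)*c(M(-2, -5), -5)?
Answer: 150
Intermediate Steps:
M(Z, m) = 10 (M(Z, m) = 5 - 1*(-5) = 5 + 5 = 10)
(-15 + 12)*c(M(-2, -5), -5) = (-15 + 12)*(10*(-5)) = -3*(-50) = 150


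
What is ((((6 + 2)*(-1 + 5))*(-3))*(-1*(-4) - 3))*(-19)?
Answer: 1824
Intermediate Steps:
((((6 + 2)*(-1 + 5))*(-3))*(-1*(-4) - 3))*(-19) = (((8*4)*(-3))*(4 - 3))*(-19) = ((32*(-3))*1)*(-19) = -96*1*(-19) = -96*(-19) = 1824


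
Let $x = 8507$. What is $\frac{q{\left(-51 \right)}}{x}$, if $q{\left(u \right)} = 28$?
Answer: $\frac{28}{8507} \approx 0.0032914$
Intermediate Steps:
$\frac{q{\left(-51 \right)}}{x} = \frac{28}{8507}$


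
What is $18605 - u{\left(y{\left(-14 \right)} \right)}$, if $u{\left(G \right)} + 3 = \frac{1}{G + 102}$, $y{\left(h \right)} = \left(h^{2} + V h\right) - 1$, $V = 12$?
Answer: $\frac{2400431}{129} \approx 18608.0$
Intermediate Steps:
$y{\left(h \right)} = -1 + h^{2} + 12 h$ ($y{\left(h \right)} = \left(h^{2} + 12 h\right) - 1 = -1 + h^{2} + 12 h$)
$u{\left(G \right)} = -3 + \frac{1}{102 + G}$ ($u{\left(G \right)} = -3 + \frac{1}{G + 102} = -3 + \frac{1}{102 + G}$)
$18605 - u{\left(y{\left(-14 \right)} \right)} = 18605 - \frac{-305 - 3 \left(-1 + \left(-14\right)^{2} + 12 \left(-14\right)\right)}{102 + \left(-1 + \left(-14\right)^{2} + 12 \left(-14\right)\right)} = 18605 - \frac{-305 - 3 \left(-1 + 196 - 168\right)}{102 - -27} = 18605 - \frac{-305 - 81}{102 + 27} = 18605 - \frac{-305 - 81}{129} = 18605 - \frac{1}{129} \left(-386\right) = 18605 - - \frac{386}{129} = 18605 + \frac{386}{129} = \frac{2400431}{129}$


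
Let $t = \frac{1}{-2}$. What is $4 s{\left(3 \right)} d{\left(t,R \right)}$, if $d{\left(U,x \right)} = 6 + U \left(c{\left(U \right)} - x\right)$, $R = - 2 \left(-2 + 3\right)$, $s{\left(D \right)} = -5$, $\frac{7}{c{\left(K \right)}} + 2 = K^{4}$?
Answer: $- \frac{4220}{31} \approx -136.13$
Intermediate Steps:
$c{\left(K \right)} = \frac{7}{-2 + K^{4}}$
$R = -2$ ($R = \left(-2\right) 1 = -2$)
$t = - \frac{1}{2} \approx -0.5$
$d{\left(U,x \right)} = 6 + U \left(- x + \frac{7}{-2 + U^{4}}\right)$ ($d{\left(U,x \right)} = 6 + U \left(\frac{7}{-2 + U^{4}} - x\right) = 6 + U \left(- x + \frac{7}{-2 + U^{4}}\right)$)
$4 s{\left(3 \right)} d{\left(t,R \right)} = 4 \left(-5\right) \frac{7 \left(- \frac{1}{2}\right) + \left(-2 + \left(- \frac{1}{2}\right)^{4}\right) \left(6 - \left(- \frac{1}{2}\right) \left(-2\right)\right)}{-2 + \left(- \frac{1}{2}\right)^{4}} = - 20 \frac{- \frac{7}{2} + \left(-2 + \frac{1}{16}\right) \left(6 - 1\right)}{-2 + \frac{1}{16}} = - 20 \frac{- \frac{7}{2} - \frac{155}{16}}{- \frac{31}{16}} = - 20 \left(- \frac{16 \left(- \frac{7}{2} - \frac{155}{16}\right)}{31}\right) = - 20 \left(\left(- \frac{16}{31}\right) \left(- \frac{211}{16}\right)\right) = \left(-20\right) \frac{211}{31} = - \frac{4220}{31}$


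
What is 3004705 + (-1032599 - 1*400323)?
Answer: 1571783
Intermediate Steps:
3004705 + (-1032599 - 1*400323) = 3004705 + (-1032599 - 400323) = 3004705 - 1432922 = 1571783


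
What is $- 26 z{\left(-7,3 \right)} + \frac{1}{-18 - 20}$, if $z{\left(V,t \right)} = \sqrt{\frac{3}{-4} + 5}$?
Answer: $- \frac{1}{38} - 13 \sqrt{17} \approx -53.627$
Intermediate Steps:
$z{\left(V,t \right)} = \frac{\sqrt{17}}{2}$ ($z{\left(V,t \right)} = \sqrt{3 \left(- \frac{1}{4}\right) + 5} = \sqrt{- \frac{3}{4} + 5} = \sqrt{\frac{17}{4}} = \frac{\sqrt{17}}{2}$)
$- 26 z{\left(-7,3 \right)} + \frac{1}{-18 - 20} = - 26 \frac{\sqrt{17}}{2} + \frac{1}{-18 - 20} = - 13 \sqrt{17} + \frac{1}{-38} = - 13 \sqrt{17} - \frac{1}{38} = - \frac{1}{38} - 13 \sqrt{17}$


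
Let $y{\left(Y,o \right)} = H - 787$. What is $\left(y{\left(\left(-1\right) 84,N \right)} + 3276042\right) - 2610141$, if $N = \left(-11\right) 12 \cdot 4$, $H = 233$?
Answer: $665347$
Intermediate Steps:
$N = -528$ ($N = \left(-132\right) 4 = -528$)
$y{\left(Y,o \right)} = -554$ ($y{\left(Y,o \right)} = 233 - 787 = -554$)
$\left(y{\left(\left(-1\right) 84,N \right)} + 3276042\right) - 2610141 = \left(-554 + 3276042\right) - 2610141 = 3275488 - 2610141 = 665347$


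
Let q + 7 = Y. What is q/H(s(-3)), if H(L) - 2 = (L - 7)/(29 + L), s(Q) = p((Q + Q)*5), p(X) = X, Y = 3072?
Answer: 3065/39 ≈ 78.590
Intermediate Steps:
s(Q) = 10*Q (s(Q) = (Q + Q)*5 = (2*Q)*5 = 10*Q)
q = 3065 (q = -7 + 3072 = 3065)
H(L) = 2 + (-7 + L)/(29 + L) (H(L) = 2 + (L - 7)/(29 + L) = 2 + (-7 + L)/(29 + L))
q/H(s(-3)) = 3065/((3*(17 + 10*(-3))/(29 + 10*(-3)))) = 3065/((3*(17 - 30)/(29 - 30))) = 3065/((3*(-13)/(-1))) = 3065/((3*(-1)*(-13))) = 3065/39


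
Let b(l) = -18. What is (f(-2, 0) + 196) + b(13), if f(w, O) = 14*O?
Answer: 178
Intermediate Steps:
(f(-2, 0) + 196) + b(13) = (14*0 + 196) - 18 = (0 + 196) - 18 = 196 - 18 = 178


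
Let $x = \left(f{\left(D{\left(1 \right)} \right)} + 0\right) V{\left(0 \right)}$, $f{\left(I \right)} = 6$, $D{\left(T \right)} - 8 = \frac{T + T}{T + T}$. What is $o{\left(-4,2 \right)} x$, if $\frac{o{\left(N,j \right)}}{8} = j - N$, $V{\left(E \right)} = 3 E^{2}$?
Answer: $0$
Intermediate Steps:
$D{\left(T \right)} = 9$ ($D{\left(T \right)} = 8 + \frac{T + T}{T + T} = 8 + \frac{2 T}{2 T} = 8 + 2 T \frac{1}{2 T} = 8 + 1 = 9$)
$o{\left(N,j \right)} = - 8 N + 8 j$ ($o{\left(N,j \right)} = 8 \left(j - N\right) = - 8 N + 8 j$)
$x = 0$ ($x = \left(6 + 0\right) 3 \cdot 0^{2} = 6 \cdot 3 \cdot 0 = 6 \cdot 0 = 0$)
$o{\left(-4,2 \right)} x = \left(\left(-8\right) \left(-4\right) + 8 \cdot 2\right) 0 = \left(32 + 16\right) 0 = 48 \cdot 0 = 0$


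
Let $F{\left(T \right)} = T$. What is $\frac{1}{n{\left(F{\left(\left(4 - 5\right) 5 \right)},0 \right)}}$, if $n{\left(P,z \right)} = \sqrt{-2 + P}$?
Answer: $- \frac{i \sqrt{7}}{7} \approx - 0.37796 i$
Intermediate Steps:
$\frac{1}{n{\left(F{\left(\left(4 - 5\right) 5 \right)},0 \right)}} = \frac{1}{\sqrt{-2 + \left(4 - 5\right) 5}} = \frac{1}{\sqrt{-2 - 5}} = \frac{1}{\sqrt{-7}} = \frac{1}{i \sqrt{7}} = - \frac{i \sqrt{7}}{7}$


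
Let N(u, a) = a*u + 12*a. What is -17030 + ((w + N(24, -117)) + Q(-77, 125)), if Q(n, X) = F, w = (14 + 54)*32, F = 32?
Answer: -19034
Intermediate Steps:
w = 2176 (w = 68*32 = 2176)
N(u, a) = 12*a + a*u
Q(n, X) = 32
-17030 + ((w + N(24, -117)) + Q(-77, 125)) = -17030 + ((2176 - 117*(12 + 24)) + 32) = -17030 + ((2176 - 117*36) + 32) = -17030 + ((2176 - 4212) + 32) = -17030 + (-2036 + 32) = -17030 - 2004 = -19034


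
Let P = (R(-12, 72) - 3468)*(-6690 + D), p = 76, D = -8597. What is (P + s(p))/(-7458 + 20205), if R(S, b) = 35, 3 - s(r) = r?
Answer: 52480198/12747 ≈ 4117.1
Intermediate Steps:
s(r) = 3 - r
P = 52480271 (P = (35 - 3468)*(-6690 - 8597) = -3433*(-15287) = 52480271)
(P + s(p))/(-7458 + 20205) = (52480271 + (3 - 1*76))/(-7458 + 20205) = (52480271 + (3 - 76))/12747 = (52480271 - 73)*(1/12747) = 52480198*(1/12747) = 52480198/12747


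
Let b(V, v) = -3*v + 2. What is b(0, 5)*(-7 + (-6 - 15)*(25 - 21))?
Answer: 1183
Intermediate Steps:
b(V, v) = 2 - 3*v
b(0, 5)*(-7 + (-6 - 15)*(25 - 21)) = (2 - 3*5)*(-7 + (-6 - 15)*(25 - 21)) = (2 - 15)*(-7 - 21*4) = -13*(-7 - 84) = -13*(-91) = 1183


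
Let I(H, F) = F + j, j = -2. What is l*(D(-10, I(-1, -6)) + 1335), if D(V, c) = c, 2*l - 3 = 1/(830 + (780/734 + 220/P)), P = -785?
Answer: 190642360225/95737704 ≈ 1991.3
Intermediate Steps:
I(H, F) = -2 + F (I(H, F) = F - 2 = -2 + F)
l = 143664175/95737704 (l = 3/2 + 1/(2*(830 + (780/734 + 220/(-785)))) = 3/2 + 1/(2*(830 + (780*(1/734) + 220*(-1/785)))) = 3/2 + 1/(2*(830 + (390/367 - 44/157))) = 3/2 + 1/(2*(830 + 45082/57619)) = 3/2 + 1/(2*(47868852/57619)) = 3/2 + (1/2)*(57619/47868852) = 3/2 + 57619/95737704 = 143664175/95737704 ≈ 1.5006)
l*(D(-10, I(-1, -6)) + 1335) = 143664175*((-2 - 6) + 1335)/95737704 = 143664175*(-8 + 1335)/95737704 = (143664175/95737704)*1327 = 190642360225/95737704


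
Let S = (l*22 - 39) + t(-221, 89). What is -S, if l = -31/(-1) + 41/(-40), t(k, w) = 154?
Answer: -15489/20 ≈ -774.45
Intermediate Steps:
l = 1199/40 (l = -31*(-1) + 41*(-1/40) = 31 - 41/40 = 1199/40 ≈ 29.975)
S = 15489/20 (S = ((1199/40)*22 - 39) + 154 = (13189/20 - 39) + 154 = 12409/20 + 154 = 15489/20 ≈ 774.45)
-S = -1*15489/20 = -15489/20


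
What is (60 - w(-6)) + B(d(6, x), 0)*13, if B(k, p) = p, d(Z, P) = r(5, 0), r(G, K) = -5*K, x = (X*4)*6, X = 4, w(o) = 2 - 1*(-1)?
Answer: 57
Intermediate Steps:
w(o) = 3 (w(o) = 2 + 1 = 3)
x = 96 (x = (4*4)*6 = 16*6 = 96)
d(Z, P) = 0 (d(Z, P) = -5*0 = 0)
(60 - w(-6)) + B(d(6, x), 0)*13 = (60 - 1*3) + 0*13 = (60 - 3) + 0 = 57 + 0 = 57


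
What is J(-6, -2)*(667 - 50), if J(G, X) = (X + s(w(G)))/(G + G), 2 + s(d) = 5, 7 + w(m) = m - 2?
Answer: -617/12 ≈ -51.417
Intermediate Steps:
w(m) = -9 + m (w(m) = -7 + (m - 2) = -7 + (-2 + m) = -9 + m)
s(d) = 3 (s(d) = -2 + 5 = 3)
J(G, X) = (3 + X)/(2*G) (J(G, X) = (X + 3)/(G + G) = (3 + X)/((2*G)) = (3 + X)*(1/(2*G)) = (3 + X)/(2*G))
J(-6, -2)*(667 - 50) = ((1/2)*(3 - 2)/(-6))*(667 - 50) = ((1/2)*(-1/6)*1)*617 = -1/12*617 = -617/12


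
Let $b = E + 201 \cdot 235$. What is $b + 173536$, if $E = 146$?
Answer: $220917$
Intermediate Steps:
$b = 47381$ ($b = 146 + 201 \cdot 235 = 146 + 47235 = 47381$)
$b + 173536 = 47381 + 173536 = 220917$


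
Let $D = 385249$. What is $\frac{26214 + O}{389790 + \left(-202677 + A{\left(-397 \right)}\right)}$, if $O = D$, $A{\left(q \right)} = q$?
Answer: $\frac{411463}{186716} \approx 2.2037$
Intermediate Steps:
$O = 385249$
$\frac{26214 + O}{389790 + \left(-202677 + A{\left(-397 \right)}\right)} = \frac{26214 + 385249}{389790 - 203074} = \frac{411463}{389790 - 203074} = \frac{411463}{186716}$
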